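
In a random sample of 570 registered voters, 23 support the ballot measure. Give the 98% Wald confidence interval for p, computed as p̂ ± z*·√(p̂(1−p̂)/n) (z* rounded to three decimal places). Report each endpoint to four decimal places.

p̂ = 23/570 = 0.04035.
SE = √(p̂(1−p̂)/n) = √(0.038723/570) = 0.008242.
The 98% critical value is z* = 2.326.
Margin of error: 2.326 × 0.008242 = 0.01917.
So the interval runs from 0.0212 to 0.0595.

(0.0212, 0.0595)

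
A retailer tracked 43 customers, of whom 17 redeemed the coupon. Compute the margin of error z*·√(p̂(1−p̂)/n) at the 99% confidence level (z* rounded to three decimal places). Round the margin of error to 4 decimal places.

ME = 0.1921

p̂ = 17/43 = 0.39535.
SE(p̂) = √(0.39535·0.60465/43) = 0.074560.
z* = 2.576 at the 99% level.
Margin of error = z*·SE = 2.576 × 0.074560 = 0.1921.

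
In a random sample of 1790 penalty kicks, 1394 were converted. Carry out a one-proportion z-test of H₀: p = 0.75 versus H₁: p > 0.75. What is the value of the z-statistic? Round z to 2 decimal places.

z = 2.81

With x = 1394 successes in n = 1790, p̂ = 0.77877.
Null standard error: √(0.75·0.25/1790) = √0.000104749 = 0.010235.
z = (p̂ − p₀)/SE = (0.77877 − 0.75)/0.010235 = 2.81.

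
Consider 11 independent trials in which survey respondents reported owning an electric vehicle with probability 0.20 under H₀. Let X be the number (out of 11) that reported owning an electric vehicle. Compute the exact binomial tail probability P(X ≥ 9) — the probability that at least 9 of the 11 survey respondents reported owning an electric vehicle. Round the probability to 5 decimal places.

X is binomial with n = 11 and p = 0.20.
P(X ≥ 9) = C(11,9)·0.20^9·0.80^2 + C(11,10)·0.20^10·0.80^1 + C(11,11)·0.20^11·0.80^0.
= 0.000018 + 0.000001 + 0.000000 = 0.00002.

P = 0.00002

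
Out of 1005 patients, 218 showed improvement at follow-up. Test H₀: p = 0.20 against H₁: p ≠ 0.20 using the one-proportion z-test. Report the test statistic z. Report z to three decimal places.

z = 1.341

Sample proportion p̂ = 218/1005 = 0.21692.
Null standard error: √(0.20·0.80/1005) = √0.000159204 = 0.012618.
Test statistic: z = 0.01692/0.012618 = 1.341.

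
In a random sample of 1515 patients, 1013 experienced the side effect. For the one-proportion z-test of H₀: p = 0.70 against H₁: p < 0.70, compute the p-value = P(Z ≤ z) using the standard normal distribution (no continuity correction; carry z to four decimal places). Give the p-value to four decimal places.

p-value = 0.0039

With x = 1013 successes in n = 1515, p̂ = 0.66865.
SE₀ = √(0.70·0.30/1515) = 0.011773.
z = (p̂ − p₀)/SE = (1013/1515 − 0.70)/0.011773 ≈ -2.6630.
From the standard normal, P(Z ≤ z) = 0.0039.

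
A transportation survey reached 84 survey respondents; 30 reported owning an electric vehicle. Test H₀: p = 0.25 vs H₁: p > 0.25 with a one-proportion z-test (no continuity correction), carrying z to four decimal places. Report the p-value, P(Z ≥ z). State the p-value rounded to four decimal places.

The sample proportion is 30/84 = 0.35714.
Under H₀, SE = √(p₀(1−p₀)/n) = √(0.25·0.75/84) = √0.002232143 = 0.047246.
z = (p̂ − p₀)/SE = (30/84 − 0.25)/0.047246 ≈ 2.2678.
p-value = P(Z ≥ z) with z = 2.2678 → 0.0117.

p-value = 0.0117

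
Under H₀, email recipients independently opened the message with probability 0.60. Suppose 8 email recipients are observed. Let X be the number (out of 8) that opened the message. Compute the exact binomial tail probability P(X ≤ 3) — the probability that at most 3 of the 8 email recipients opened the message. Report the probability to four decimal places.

X is binomial with n = 8 and p = 0.60.
P(X ≤ 3) = C(8,0)·0.60^0·0.40^8 + C(8,1)·0.60^1·0.40^7 + C(8,2)·0.60^2·0.40^6 + C(8,3)·0.60^3·0.40^5.
= 0.000655 + 0.007864 + 0.041288 + 0.123863 = 0.1737.

P = 0.1737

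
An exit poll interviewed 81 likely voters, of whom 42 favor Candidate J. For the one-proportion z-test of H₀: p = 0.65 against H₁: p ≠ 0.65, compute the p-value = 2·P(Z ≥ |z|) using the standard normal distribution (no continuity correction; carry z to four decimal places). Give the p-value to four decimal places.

p-value = 0.0131

With x = 42 successes in n = 81, p̂ = 0.51852.
SE₀ = √(0.65·0.35/81) = 0.052997.
Test statistic (full precision, shown to 4 dp): z = (42/81 − 0.65)/SE₀ ≈ -2.4809.
From the standard normal, 2·P(Z ≥ |z|) = 0.0131.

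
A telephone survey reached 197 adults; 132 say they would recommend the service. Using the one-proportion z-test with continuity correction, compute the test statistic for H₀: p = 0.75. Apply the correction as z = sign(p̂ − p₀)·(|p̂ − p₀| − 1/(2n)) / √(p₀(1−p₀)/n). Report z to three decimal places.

Sample proportion p̂ = 132/197 = 0.67005. p̂ − p₀ = -0.079949.
Continuity correction 1/(2n) = 1/394 = 0.002538.
Corrected numerator: |-0.079949| − 0.002538 = 0.077411.
Under H₀, SE = √(p₀(1−p₀)/n) = √(0.75·0.25/197) = √0.000951777 = 0.030851.
z = (−)0.077411/0.030851 = -2.509.

z = -2.509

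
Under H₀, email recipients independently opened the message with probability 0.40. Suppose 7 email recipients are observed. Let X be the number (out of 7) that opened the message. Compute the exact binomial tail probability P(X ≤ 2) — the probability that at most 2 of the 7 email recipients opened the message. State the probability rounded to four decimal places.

X is binomial with n = 7 and p = 0.40.
P(X ≤ 2) = C(7,0)·0.40^0·0.60^7 + C(7,1)·0.40^1·0.60^6 + C(7,2)·0.40^2·0.60^5.
= 0.027994 + 0.130637 + 0.261274 = 0.4199.

P = 0.4199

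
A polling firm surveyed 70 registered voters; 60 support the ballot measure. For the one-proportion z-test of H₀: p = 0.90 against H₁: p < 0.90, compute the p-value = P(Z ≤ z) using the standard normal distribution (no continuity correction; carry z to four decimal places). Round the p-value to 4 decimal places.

The sample proportion is 60/70 = 0.85714.
Under H₀, SE = √(p₀(1−p₀)/n) = √(0.90·0.10/70) = √0.001285714 = 0.035857.
Test statistic (full precision, shown to 4 dp): z = (60/70 − 0.90)/SE₀ ≈ -1.1952.
p-value = P(Z ≤ z) with z = -1.1952 → 0.1160.

p-value = 0.1160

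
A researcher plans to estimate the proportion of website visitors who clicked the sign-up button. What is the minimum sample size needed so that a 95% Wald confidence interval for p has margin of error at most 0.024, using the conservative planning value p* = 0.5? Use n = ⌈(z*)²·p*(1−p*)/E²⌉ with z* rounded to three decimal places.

n = 1668

z* = 1.960 at the 95% level.
p*(1−p*) = 0.2500.
Required n before rounding: 3.841600 × 0.2500 / 0.024² = 1667.361.
Rounding up, n = 1668.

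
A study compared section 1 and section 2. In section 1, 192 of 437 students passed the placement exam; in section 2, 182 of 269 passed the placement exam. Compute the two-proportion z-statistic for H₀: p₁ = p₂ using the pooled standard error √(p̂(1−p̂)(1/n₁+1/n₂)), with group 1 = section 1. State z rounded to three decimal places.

z = -6.133

p̂₁ = 192/437 = 0.43936, p̂₂ = 182/269 = 0.67658.
Pooled p̂ = (192+182)/(437+269) = 374/706 = 0.52975.
Pooled SE = √[0.2491152·0.00600580] ≈ 0.038680.
z = -0.23722/0.038680 = -6.133.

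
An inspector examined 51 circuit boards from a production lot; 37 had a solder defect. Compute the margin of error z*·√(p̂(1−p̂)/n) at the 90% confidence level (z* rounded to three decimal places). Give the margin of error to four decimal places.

ME = 0.1028

Sample proportion p̂ = 37/51 = 0.72549.
SE(p̂) = √(0.72549·0.27451/51) = 0.062490.
z* = 1.645 at the 90% level.
Margin of error = z*·SE = 1.645 × 0.062490 = 0.1028.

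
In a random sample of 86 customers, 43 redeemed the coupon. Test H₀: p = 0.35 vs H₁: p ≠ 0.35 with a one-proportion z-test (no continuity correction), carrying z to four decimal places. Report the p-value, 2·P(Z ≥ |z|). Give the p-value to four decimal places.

p-value = 0.0035

The sample proportion is 43/86 = 0.50000.
SE₀ = √(0.35·0.65/86) = 0.051433.
Test statistic (full precision, shown to 4 dp): z = (43/86 − 0.35)/SE₀ ≈ 2.9164.
From the standard normal, 2·P(Z ≥ |z|) = 0.0035.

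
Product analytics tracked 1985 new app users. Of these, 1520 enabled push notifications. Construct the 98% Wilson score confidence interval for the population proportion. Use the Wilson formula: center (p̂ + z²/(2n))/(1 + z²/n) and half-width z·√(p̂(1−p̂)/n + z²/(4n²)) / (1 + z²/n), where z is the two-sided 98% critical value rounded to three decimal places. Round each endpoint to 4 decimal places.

p̂ = 1520/1985 = 0.76574; z = 2.326, so z² = 5.410276.
Denominator 1 + z²/n = 1 + 5.410276/1985 = 1.002726.
Adjusted center: (0.76574 + z²/(2n))/1.002726 = 0.76502.
Radicand: p̂(1−p̂)/n + z²/(4n²) = 0.000090368 + 0.000000343 = 0.000090711.
Half-width = 2.326·√0.000090711/1.002726 = 0.02209.
So the interval runs from 0.7429 to 0.7871.

(0.7429, 0.7871)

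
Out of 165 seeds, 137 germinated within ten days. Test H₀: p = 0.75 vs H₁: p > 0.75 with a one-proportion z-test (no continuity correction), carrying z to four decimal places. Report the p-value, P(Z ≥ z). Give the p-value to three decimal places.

p-value = 0.009

p̂ = 137/165 = 0.83030.
Null standard error: √(0.75·0.25/165) = √0.001136364 = 0.033710.
z = (p̂ − p₀)/SE = (137/165 − 0.75)/0.033710 ≈ 2.3822.
p-value = P(Z ≥ z) with z = 2.3822 → 0.009.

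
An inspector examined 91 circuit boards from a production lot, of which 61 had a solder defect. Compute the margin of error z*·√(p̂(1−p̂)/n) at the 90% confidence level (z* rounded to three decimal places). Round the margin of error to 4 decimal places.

p̂ = 61/91 = 0.67033.
Standard error of p̂: √(0.220988/91) = √0.002428437 = 0.049279.
The 90% critical value is z* = 1.645.
Margin of error = z*·SE = 1.645 × 0.049279 = 0.0811.

ME = 0.0811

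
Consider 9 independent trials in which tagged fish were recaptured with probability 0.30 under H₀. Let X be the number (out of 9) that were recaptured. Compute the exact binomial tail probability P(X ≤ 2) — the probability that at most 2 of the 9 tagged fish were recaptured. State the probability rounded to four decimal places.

P = 0.4628

X ~ Binomial(n=9, p=0.30).
P(X ≤ 2) = C(9,0)·0.30^0·0.70^9 + C(9,1)·0.30^1·0.70^8 + C(9,2)·0.30^2·0.70^7.
= 0.040354 + 0.155650 + 0.266828 = 0.4628.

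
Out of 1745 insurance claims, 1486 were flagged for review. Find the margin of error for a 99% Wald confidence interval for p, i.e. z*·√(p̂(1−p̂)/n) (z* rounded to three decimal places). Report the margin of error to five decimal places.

ME = 0.02192

p̂ = 1486/1745 = 0.85158.
Standard error of p̂: √(0.126394/1745) = √0.000072432 = 0.008511.
For 99% confidence, z* = 2.576.
Margin of error = z*·SE = 2.576 × 0.008511 = 0.02192.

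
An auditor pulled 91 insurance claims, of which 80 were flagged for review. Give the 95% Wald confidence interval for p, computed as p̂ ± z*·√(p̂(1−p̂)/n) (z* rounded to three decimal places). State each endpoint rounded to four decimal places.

p̂ = 80/91 = 0.87912.
SE(p̂) = √(0.87912·0.12088/91) = 0.034173.
For 95% confidence, z* = 1.960.
Margin = 1.960·0.034173 = 0.06698.
CI: 0.87912 ± 0.06698 = (0.8121, 0.9461).

(0.8121, 0.9461)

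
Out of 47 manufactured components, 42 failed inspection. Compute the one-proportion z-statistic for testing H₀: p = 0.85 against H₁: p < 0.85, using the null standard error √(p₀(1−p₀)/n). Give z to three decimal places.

Sample proportion p̂ = 42/47 = 0.89362.
SE₀ = √(0.85·0.15/47) = 0.052084.
z = (p̂ − p₀)/SE = (0.89362 − 0.85)/0.052084 = 0.837.

z = 0.837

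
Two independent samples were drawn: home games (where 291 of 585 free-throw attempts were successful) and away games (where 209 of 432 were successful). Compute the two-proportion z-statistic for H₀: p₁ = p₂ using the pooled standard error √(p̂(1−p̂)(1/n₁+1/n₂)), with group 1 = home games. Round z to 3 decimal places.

z = 0.430

p̂₁ = 291/585 = 0.49744, p̂₂ = 209/432 = 0.48380.
Pooled p̂ = (291+209)/(585+432) = 500/1017 = 0.49164.
SE = √[p̂(1−p̂)(1/n₁+1/n₂)] = √[0.49164·0.50836·(1/585+1/432)] ≈ 0.031714.
z = (p̂₁ − p̂₂)/SE = (0.49744 − 0.48380)/0.031714 = 0.01364/0.031714 = 0.430.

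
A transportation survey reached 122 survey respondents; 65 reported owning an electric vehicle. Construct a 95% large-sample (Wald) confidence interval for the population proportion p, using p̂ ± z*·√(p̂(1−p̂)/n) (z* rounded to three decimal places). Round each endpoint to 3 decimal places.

(0.444, 0.621)

With x = 65 successes in n = 122, p̂ = 0.53279.
SE = √(p̂(1−p̂)/n) = √(0.248925/122) = 0.045170.
The 95% critical value is z* = 1.960.
Margin = 1.960·0.045170 = 0.08853.
CI: 0.53279 ± 0.08853 = (0.444, 0.621).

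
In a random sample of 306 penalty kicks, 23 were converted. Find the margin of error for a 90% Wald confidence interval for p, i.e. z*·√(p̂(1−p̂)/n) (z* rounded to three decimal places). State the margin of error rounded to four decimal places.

p̂ = 23/306 = 0.07516.
SE(p̂) = √(0.07516·0.92484/306) = 0.015072.
For 90% confidence, z* = 1.645.
Margin of error = z*·SE = 1.645 × 0.015072 = 0.0248.

ME = 0.0248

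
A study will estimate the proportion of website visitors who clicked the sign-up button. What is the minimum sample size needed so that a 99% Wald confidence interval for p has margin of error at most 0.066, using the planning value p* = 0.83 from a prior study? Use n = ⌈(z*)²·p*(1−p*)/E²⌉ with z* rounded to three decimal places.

For 99% confidence, z* = 2.576.
p*(1−p*) = 0.1411.
Required n before rounding: 6.635776 × 0.1411 / 0.066² = 214.947.
⌈214.947⌉ = 215.

n = 215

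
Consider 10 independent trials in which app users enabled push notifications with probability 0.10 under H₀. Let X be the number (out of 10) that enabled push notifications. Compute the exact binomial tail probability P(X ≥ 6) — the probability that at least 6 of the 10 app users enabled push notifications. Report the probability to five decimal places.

X ~ Binomial(n=10, p=0.10).
P(X ≥ 6) = Σ_{j=6}^{10} C(10,j)·0.10^j·0.90^{10−j}.
= 0.000138 + 0.000009 + 0.000000 + 0.000000 + 0.000000 = 0.00015.

P = 0.00015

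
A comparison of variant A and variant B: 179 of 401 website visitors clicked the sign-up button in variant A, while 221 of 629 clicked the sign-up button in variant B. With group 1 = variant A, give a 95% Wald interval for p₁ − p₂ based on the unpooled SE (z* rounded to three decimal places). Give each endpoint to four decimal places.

p̂₁ = 0.44638, p̂₂ = 0.35135, so the observed difference is 0.09503.
Unpooled SE = √(p̂₁(1−p̂₁)/n₁ + p̂₂(1−p̂₂)/n₂) = √(0.000616273 + 0.000362327) = 0.031283.
For 95% confidence, z* = 1.960. Margin of error = 0.06131.
CI: 0.09503 ± 0.06131 = (0.0337, 0.1563).

(0.0337, 0.1563)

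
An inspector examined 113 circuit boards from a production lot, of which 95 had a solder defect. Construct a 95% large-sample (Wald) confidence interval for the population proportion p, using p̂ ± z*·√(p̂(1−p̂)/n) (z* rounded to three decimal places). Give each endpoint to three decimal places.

The sample proportion is 95/113 = 0.84071.
Standard error of p̂: √(0.133918/113) = √0.001185116 = 0.034426.
The 95% critical value is z* = 1.960.
Margin of error: 1.960 × 0.034426 = 0.06747.
So the interval runs from 0.773 to 0.908.

(0.773, 0.908)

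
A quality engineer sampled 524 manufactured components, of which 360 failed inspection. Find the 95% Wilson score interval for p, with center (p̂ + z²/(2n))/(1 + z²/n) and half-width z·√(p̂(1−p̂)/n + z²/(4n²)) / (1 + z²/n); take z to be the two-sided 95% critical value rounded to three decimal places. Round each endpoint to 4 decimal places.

(0.6461, 0.7252)

Here p̂ = 360/524 = 0.68702 and z = 1.960 (z² = 3.841600).
Denominator 1 + z²/n = 1 + 3.841600/524 = 1.007331.
Center = (0.68702 + 0.003666)/1.007331 = 0.68566.
Radicand: p̂(1−p̂)/n + z²/(4n²) = 0.000410348 + 0.000003498 = 0.000413846.
Half-width = 1.960·√0.000413846/1.007331 = 0.03958.
CI: 0.68566 ± 0.03958 = (0.6461, 0.7252).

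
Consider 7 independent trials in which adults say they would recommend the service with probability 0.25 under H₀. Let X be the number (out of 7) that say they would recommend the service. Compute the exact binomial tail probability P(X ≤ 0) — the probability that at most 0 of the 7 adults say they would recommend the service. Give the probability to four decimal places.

X is binomial with n = 7 and p = 0.25.
P(X ≤ 0) = C(7,0)·0.25^0·0.75^7.
= 0.133484 = 0.1335.

P = 0.1335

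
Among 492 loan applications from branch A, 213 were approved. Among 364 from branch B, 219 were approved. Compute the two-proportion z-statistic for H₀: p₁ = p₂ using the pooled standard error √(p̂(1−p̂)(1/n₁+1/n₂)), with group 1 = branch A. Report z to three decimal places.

Sample proportions: p̂₁ = 213/492 = 0.43293 and p̂₂ = 219/364 = 0.60165.
Pooling: p̂ = 432/856 = 0.50467.
Pooled SE = √[0.2499782·0.00477977] ≈ 0.034566.
z = -0.16872/0.034566 = -4.881.

z = -4.881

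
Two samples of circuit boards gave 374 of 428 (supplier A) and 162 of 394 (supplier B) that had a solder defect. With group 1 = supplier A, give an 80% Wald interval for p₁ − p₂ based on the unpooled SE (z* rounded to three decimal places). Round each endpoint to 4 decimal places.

(0.4248, 0.5005)

p̂₁ = 0.87383, p̂₂ = 0.41117, so the observed difference is 0.46266.
SE = √(0.000257593 + 0.000614489) = √0.000872082 = 0.029531.
The 80% critical value is z* = 1.282. Margin = 1.282·0.029531 = 0.03786.
Interval: 0.46266 ± 0.03786 → (0.4248, 0.5005).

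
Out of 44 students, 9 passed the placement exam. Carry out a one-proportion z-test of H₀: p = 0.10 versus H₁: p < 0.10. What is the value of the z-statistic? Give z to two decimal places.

With x = 9 successes in n = 44, p̂ = 0.20455.
SE₀ = √(0.10·0.90/44) = 0.045227.
Test statistic: z = 0.10455/0.045227 = 2.31.

z = 2.31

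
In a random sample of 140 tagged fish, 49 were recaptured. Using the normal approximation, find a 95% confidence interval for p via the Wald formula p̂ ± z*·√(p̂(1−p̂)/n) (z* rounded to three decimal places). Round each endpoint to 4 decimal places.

(0.2710, 0.4290)

With x = 49 successes in n = 140, p̂ = 0.35000.
Standard error of p̂: √(0.227500/140) = √0.001625000 = 0.040311.
z* = 1.960 at the 95% level.
Margin of error: 1.960 × 0.040311 = 0.07901.
Interval: 0.35000 ± 0.07901 → (0.2710, 0.4290).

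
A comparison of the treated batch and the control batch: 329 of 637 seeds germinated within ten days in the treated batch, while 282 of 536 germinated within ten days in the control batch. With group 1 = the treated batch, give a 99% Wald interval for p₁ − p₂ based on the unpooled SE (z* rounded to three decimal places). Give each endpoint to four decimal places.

p̂₁ = 0.51648, p̂₂ = 0.52612, so the observed difference is -0.00964.
SE = √(0.000392038 + 0.000465145) = √0.000857183 = 0.029278.
The 99% critical value is z* = 2.576. Margin of error = 0.07542.
So the interval runs from -0.0851 to 0.0658.

(-0.0851, 0.0658)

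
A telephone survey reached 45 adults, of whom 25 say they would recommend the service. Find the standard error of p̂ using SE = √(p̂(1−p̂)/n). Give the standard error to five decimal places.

SE = 0.07407

Sample proportion p̂ = 25/45 = 0.55556.
p̂(1−p̂) = 0.55556·0.44444 = 0.246913.
SE = √(0.246913/45) = √0.005486956 = 0.07407.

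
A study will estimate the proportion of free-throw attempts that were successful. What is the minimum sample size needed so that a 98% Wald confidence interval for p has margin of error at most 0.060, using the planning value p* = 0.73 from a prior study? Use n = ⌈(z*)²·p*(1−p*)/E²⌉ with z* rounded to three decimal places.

n = 297

The 98% critical value is z* = 2.326.
p*(1−p*) = 0.1971.
(z*)²·p*(1−p*)/E² = 5.410276·0.1971/0.003600 = 296.213.
Rounding up, n = 297.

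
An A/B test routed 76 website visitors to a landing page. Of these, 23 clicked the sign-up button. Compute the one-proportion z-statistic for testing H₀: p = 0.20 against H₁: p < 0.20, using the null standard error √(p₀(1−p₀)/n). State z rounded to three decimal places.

With x = 23 successes in n = 76, p̂ = 0.30263.
Null standard error: √(0.20·0.80/76) = √0.002105263 = 0.045883.
Test statistic: z = 0.10263/0.045883 = 2.237.

z = 2.237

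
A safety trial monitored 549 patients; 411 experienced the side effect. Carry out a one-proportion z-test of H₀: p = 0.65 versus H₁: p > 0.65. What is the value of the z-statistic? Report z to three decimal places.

z = 4.845

Sample proportion p̂ = 411/549 = 0.74863.
Null standard error: √(0.65·0.35/549) = √0.000414390 = 0.020357.
z = (0.74863 − 0.65)/0.020357 = 0.09863/0.020357 = 4.845.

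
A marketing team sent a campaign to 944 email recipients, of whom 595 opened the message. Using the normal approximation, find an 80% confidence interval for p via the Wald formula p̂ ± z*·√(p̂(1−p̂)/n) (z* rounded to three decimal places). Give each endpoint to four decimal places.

(0.6102, 0.6504)

The sample proportion is 595/944 = 0.63030.
Standard error of p̂: √(0.233023/944) = √0.000246846 = 0.015711.
For 80% confidence, z* = 1.282.
Margin of error: 1.282 × 0.015711 = 0.02014.
CI: 0.63030 ± 0.02014 = (0.6102, 0.6504).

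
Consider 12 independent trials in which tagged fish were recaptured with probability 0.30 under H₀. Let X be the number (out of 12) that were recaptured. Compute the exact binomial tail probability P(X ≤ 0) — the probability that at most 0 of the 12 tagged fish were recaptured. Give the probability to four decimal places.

P = 0.0138

X is binomial with n = 12 and p = 0.30.
P(X ≤ 0) = C(12,0)·0.30^0·0.70^12.
= 0.013841 = 0.0138.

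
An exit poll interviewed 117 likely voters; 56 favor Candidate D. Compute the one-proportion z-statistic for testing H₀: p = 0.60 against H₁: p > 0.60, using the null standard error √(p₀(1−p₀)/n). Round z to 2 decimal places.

With x = 56 successes in n = 117, p̂ = 0.47863.
Under H₀, SE = √(p₀(1−p₀)/n) = √(0.60·0.40/117) = √0.002051282 = 0.045291.
z = (0.47863 − 0.60)/0.045291 = -0.12137/0.045291 = -2.68.

z = -2.68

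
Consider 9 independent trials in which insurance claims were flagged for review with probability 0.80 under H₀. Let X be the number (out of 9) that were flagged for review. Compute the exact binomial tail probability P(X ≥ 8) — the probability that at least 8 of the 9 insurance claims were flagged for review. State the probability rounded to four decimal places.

X is binomial with n = 9 and p = 0.80.
P(X ≥ 8) = C(9,8)·0.80^8·0.20^1 + C(9,9)·0.80^9·0.20^0.
= 0.301990 + 0.134218 = 0.4362.

P = 0.4362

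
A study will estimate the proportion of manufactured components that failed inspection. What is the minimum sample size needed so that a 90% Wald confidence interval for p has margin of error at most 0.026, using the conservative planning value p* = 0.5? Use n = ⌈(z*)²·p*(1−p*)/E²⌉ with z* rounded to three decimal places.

For 90% confidence, z* = 1.645.
p*(1−p*) = 0.50·0.50 = 0.2500.
Required n before rounding: 2.706025 × 0.2500 / 0.026² = 1000.749.
⌈1000.749⌉ = 1001.

n = 1001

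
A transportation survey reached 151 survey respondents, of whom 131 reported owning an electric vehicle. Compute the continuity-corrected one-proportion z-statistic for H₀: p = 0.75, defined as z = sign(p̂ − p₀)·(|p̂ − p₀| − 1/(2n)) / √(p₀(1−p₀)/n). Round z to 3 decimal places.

With x = 131 successes in n = 151, p̂ = 0.86755. p̂ − p₀ = 0.117550.
1/(2n) = 0.003311.
Corrected numerator: |0.117550| − 0.003311 = 0.114239.
SE₀ = √(0.75·0.25/151) = 0.035238.
z = +0.114239/0.035238 = 3.242.

z = 3.242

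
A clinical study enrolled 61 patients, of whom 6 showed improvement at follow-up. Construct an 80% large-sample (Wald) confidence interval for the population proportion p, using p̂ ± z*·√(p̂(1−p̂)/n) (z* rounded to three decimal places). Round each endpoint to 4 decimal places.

The sample proportion is 6/61 = 0.09836.
SE(p̂) = √(0.09836·0.90164/61) = 0.038130.
For 80% confidence, z* = 1.282.
Margin of error: 1.282 × 0.038130 = 0.04888.
Interval: 0.09836 ± 0.04888 → (0.0495, 0.1472).

(0.0495, 0.1472)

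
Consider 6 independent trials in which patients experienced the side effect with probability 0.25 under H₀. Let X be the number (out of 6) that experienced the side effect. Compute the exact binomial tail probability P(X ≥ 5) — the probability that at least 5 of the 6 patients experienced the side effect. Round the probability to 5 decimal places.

X is binomial with n = 6 and p = 0.25.
P(X ≥ 5) = C(6,5)·0.25^5·0.75^1 + C(6,6)·0.25^6·0.75^0.
= 0.004395 + 0.000244 = 0.00464.

P = 0.00464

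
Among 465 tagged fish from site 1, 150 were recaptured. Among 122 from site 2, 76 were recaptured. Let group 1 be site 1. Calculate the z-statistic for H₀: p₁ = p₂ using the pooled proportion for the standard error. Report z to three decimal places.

Sample proportions: p̂₁ = 150/465 = 0.32258 and p̂₂ = 76/122 = 0.62295.
Pooling: p̂ = 226/587 = 0.38501.
SE = √[p̂(1−p̂)(1/n₁+1/n₂)] = √[0.38501·0.61499·(1/465+1/122)] ≈ 0.049497.
z = (p̂₁ − p̂₂)/SE = (0.32258 − 0.62295)/0.049497 = -0.30037/0.049497 = -6.068.

z = -6.068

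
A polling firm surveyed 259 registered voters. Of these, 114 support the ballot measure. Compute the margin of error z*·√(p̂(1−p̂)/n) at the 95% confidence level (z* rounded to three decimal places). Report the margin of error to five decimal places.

The sample proportion is 114/259 = 0.44015.
SE(p̂) = √(0.44015·0.55985/259) = 0.030845.
z* = 1.960 at the 95% level.
ME = 1.960·0.030845 = 0.06046.

ME = 0.06046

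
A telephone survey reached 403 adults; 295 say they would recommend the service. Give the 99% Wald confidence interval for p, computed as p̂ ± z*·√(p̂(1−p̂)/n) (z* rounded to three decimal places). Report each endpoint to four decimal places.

Sample proportion p̂ = 295/403 = 0.73201.
Standard error of p̂: √(0.196171/403) = √0.000486778 = 0.022063.
z* = 2.576 at the 99% level.
Margin = 2.576·0.022063 = 0.05683.
CI: 0.73201 ± 0.05683 = (0.6752, 0.7888).

(0.6752, 0.7888)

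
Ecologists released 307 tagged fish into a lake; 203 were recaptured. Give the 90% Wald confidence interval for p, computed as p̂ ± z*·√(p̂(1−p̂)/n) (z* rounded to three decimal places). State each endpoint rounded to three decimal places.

p̂ = 203/307 = 0.66124.
SE(p̂) = √(0.66124·0.33876/307) = 0.027012.
For 90% confidence, z* = 1.645.
Margin = 1.645·0.027012 = 0.04443.
CI: 0.66124 ± 0.04443 = (0.617, 0.706).

(0.617, 0.706)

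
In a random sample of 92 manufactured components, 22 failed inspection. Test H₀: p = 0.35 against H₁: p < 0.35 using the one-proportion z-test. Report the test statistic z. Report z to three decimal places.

z = -2.230

The sample proportion is 22/92 = 0.23913.
Null standard error: √(0.35·0.65/92) = √0.002472826 = 0.049728.
z = (p̂ − p₀)/SE = (0.23913 − 0.35)/0.049728 = -2.230.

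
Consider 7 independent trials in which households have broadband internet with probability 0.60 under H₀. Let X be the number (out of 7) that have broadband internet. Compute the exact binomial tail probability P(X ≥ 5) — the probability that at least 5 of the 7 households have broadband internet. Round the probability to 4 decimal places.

P = 0.4199

X is binomial with n = 7 and p = 0.60.
P(X ≥ 5) = C(7,5)·0.60^5·0.40^2 + C(7,6)·0.60^6·0.40^1 + C(7,7)·0.60^7·0.40^0.
= 0.261274 + 0.130637 + 0.027994 = 0.4199.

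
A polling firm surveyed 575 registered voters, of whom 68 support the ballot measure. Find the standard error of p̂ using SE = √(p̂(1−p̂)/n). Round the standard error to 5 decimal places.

Sample proportion p̂ = 68/575 = 0.11826.
p̂(1−p̂) = 0.11826·0.88174 = 0.104275.
Dividing by n and taking the root: √0.000181348 = 0.01347.

SE = 0.01347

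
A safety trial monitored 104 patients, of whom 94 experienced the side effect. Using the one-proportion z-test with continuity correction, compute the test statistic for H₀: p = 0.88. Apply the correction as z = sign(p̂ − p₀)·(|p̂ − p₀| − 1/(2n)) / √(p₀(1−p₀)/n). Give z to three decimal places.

z = 0.597

The sample proportion is 94/104 = 0.90385. p̂ − p₀ = 0.023846.
1/(2n) = 0.004808.
Corrected numerator: |0.023846| − 0.004808 = 0.019038.
Null standard error: √(0.88·0.12/104) = √0.001015385 = 0.031865.
z = +0.019038/0.031865 = 0.597.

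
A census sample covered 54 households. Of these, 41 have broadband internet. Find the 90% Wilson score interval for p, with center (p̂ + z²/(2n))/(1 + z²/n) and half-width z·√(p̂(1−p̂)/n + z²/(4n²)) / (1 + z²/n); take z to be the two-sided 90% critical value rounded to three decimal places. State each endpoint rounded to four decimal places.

(0.6527, 0.8411)

Here p̂ = 41/54 = 0.75926 and z = 1.645 (z² = 2.706025).
1 + z²/n = 1.050112.
Adjusted center: (0.75926 + z²/(2n))/1.050112 = 0.74689.
Radicand: p̂(1−p̂)/n + z²/(4n²) = 0.003384901 + 0.000231998 = 0.003616899.
Half-width = 1.645·√0.003616899/1.050112 = 0.09421.
So the interval runs from 0.6527 to 0.8411.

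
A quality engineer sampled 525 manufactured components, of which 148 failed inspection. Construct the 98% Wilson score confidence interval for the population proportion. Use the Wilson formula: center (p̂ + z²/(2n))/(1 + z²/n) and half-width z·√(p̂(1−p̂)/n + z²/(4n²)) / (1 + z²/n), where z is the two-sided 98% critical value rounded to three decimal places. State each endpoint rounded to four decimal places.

p̂ = 148/525 = 0.28190; z = 2.326, so z² = 5.410276.
Denominator 1 + z²/n = 1 + 5.410276/525 = 1.010305.
Center = (0.28190 + 0.005153)/1.010305 = 0.28413.
Radicand: p̂(1−p̂)/n + z²/(4n²) = 0.000385589 + 0.000004907 = 0.000390496.
Half-width = 2.326·√0.000390496/1.010305 = 0.04550.
Interval: 0.28413 ± 0.04550 → (0.2386, 0.3296).

(0.2386, 0.3296)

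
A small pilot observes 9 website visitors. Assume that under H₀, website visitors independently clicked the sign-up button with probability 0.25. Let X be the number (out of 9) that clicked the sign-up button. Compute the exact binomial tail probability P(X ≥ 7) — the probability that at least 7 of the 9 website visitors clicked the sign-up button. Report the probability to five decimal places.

X ~ Binomial(n=9, p=0.25).
P(X ≥ 7) = C(9,7)·0.25^7·0.75^2 + C(9,8)·0.25^8·0.75^1 + C(9,9)·0.25^9·0.75^0.
= 0.001236 + 0.000103 + 0.000004 = 0.00134.

P = 0.00134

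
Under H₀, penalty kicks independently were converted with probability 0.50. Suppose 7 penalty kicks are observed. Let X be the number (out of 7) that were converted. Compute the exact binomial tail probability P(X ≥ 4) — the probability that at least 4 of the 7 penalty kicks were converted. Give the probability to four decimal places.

P = 0.5000

X is binomial with n = 7 and p = 0.50.
P(X ≥ 4) = C(7,4)·0.50^4·0.50^3 + C(7,5)·0.50^5·0.50^2 + C(7,6)·0.50^6·0.50^1 + C(7,7)·0.50^7·0.50^0.
= 0.273438 + 0.164062 + 0.054688 + 0.007812 = 0.5000.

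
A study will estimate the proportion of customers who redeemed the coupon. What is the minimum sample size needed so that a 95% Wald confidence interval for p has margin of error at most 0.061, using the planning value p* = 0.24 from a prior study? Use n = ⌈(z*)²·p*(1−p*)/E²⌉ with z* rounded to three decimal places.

n = 189

For 95% confidence, z* = 1.960.
p*(1−p*) = 0.24·0.76 = 0.1824.
Required n before rounding: 3.841600 × 0.1824 / 0.061² = 188.312.
⌈188.312⌉ = 189.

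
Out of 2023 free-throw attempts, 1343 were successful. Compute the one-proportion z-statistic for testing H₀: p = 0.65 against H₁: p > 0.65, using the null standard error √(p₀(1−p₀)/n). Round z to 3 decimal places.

z = 1.308

The sample proportion is 1343/2023 = 0.66387.
Under H₀, SE = √(p₀(1−p₀)/n) = √(0.65·0.35/2023) = √0.000112457 = 0.010605.
z = (0.66387 − 0.65)/0.010605 = 0.01387/0.010605 = 1.308.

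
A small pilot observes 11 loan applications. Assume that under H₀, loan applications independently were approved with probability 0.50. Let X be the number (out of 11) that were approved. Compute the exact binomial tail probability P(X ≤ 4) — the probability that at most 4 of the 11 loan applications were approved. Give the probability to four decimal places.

X is binomial with n = 11 and p = 0.50.
P(X ≤ 4) = Σ_{j=0}^{4} C(11,j)·0.50^j·0.50^{11−j}.
= 0.000488 + 0.005371 + 0.026855 + 0.080566 + 0.161133 = 0.2744.

P = 0.2744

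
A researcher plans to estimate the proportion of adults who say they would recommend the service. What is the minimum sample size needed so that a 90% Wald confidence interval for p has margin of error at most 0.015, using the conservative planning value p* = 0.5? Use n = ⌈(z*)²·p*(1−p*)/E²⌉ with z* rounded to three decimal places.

z* = 1.645 at the 90% level.
p*(1−p*) = 0.50·0.50 = 0.2500.
Required n before rounding: 2.706025 × 0.2500 / 0.015² = 3006.694.
⌈3006.694⌉ = 3007.

n = 3007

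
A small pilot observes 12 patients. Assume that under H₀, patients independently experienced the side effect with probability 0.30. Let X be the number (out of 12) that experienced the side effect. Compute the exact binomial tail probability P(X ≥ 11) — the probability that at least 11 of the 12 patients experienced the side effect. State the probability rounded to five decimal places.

X ~ Binomial(n=12, p=0.30).
P(X ≥ 11) = C(12,11)·0.30^11·0.70^1 + C(12,12)·0.30^12·0.70^0.
= 0.000015 + 0.000001 = 0.00002.

P = 0.00002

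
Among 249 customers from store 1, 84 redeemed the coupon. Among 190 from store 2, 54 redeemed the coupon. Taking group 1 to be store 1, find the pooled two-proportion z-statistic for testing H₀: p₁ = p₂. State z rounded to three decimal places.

z = 1.188

Sample proportions: p̂₁ = 84/249 = 0.33735 and p̂₂ = 54/190 = 0.28421.
Pooling: p̂ = 138/439 = 0.31435.
SE = √[p̂(1−p̂)(1/n₁+1/n₂)] = √[0.31435·0.68565·(1/249+1/190)] ≈ 0.044721.
z = 0.05314/0.044721 = 1.188.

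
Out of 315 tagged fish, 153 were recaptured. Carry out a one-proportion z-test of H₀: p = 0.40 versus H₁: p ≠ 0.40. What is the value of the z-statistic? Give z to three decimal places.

z = 3.105

With x = 153 successes in n = 315, p̂ = 0.48571.
Under H₀, SE = √(p₀(1−p₀)/n) = √(0.40·0.60/315) = √0.000761905 = 0.027603.
z = (0.48571 − 0.40)/0.027603 = 0.08571/0.027603 = 3.105.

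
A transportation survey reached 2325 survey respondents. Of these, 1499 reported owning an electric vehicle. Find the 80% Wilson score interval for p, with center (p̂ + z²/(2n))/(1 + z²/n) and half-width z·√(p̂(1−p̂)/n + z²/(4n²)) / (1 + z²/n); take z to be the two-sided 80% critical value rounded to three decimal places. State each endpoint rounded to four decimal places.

Here p̂ = 1499/2325 = 0.64473 and z = 1.282 (z² = 1.643524).
1 + z²/n = 1.000707.
Adjusted center: (0.64473 + z²/(2n))/1.000707 = 0.64463.
Radicand: p̂(1−p̂)/n + z²/(4n²) = 0.000098517 + 0.000000076 = 0.000098593.
Half-width = 1.282·√0.000098593/1.000707 = 0.01272.
Interval: 0.64463 ± 0.01272 → (0.6319, 0.6573).

(0.6319, 0.6573)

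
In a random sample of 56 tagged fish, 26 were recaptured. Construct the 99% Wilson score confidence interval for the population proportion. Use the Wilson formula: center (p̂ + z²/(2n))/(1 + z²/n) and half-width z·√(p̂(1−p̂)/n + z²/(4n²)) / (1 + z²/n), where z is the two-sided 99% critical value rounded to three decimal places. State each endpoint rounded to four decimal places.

(0.3057, 0.6304)

Here p̂ = 26/56 = 0.46429 and z = 2.576 (z² = 6.635776).
Denominator 1 + z²/n = 1 + 6.635776/56 = 1.118496.
Adjusted center: (0.46429 + z²/(2n))/1.118496 = 0.46807.
Radicand: p̂(1−p̂)/n + z²/(4n²) = 0.004441509 + 0.000529000 = 0.004970509.
Half-width = 2.576·√0.004970509/1.118496 = 0.16237.
CI: 0.46807 ± 0.16237 = (0.3057, 0.6304).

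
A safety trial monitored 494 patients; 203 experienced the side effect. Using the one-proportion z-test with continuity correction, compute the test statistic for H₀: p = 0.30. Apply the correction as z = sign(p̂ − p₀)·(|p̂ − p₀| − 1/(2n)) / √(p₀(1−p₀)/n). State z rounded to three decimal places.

p̂ = 203/494 = 0.41093. p̂ − p₀ = 0.110931.
1/(2n) = 0.001012.
Corrected numerator: |0.110931| − 0.001012 = 0.109919.
Null standard error: √(0.30·0.70/494) = √0.000425101 = 0.020618.
z = (+)0.109919/0.020618 = 5.331.

z = 5.331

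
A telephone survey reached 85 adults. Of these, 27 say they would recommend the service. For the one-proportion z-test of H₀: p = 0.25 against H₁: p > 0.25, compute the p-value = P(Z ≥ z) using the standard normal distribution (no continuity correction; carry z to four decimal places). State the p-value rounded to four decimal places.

p-value = 0.0749

The sample proportion is 27/85 = 0.31765.
Under H₀, SE = √(p₀(1−p₀)/n) = √(0.25·0.75/85) = √0.002205882 = 0.046967.
Test statistic (full precision, shown to 4 dp): z = (27/85 − 0.25)/SE₀ ≈ 1.4403.
p-value = P(Z ≥ z) with z = 1.4403 → 0.0749.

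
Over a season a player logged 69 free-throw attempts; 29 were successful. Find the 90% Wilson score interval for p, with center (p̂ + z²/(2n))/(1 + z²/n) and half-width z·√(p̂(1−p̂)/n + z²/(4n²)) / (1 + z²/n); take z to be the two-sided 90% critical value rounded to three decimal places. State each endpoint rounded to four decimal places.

p̂ = 29/69 = 0.42029; z = 1.645, so z² = 2.706025.
Denominator 1 + z²/n = 1 + 2.706025/69 = 1.039218.
Center = (0.42029 + 0.019609)/1.039218 = 0.42330.
Radicand: p̂(1−p̂)/n + z²/(4n²) = 0.003531106 + 0.000142093 = 0.003673199.
Half-width = 1.645·√0.003673199/1.039218 = 0.09594.
CI: 0.42330 ± 0.09594 = (0.3274, 0.5192).

(0.3274, 0.5192)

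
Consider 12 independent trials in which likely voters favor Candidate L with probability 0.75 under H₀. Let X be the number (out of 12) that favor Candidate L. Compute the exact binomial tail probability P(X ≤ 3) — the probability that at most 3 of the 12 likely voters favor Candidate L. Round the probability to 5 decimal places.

X ~ Binomial(n=12, p=0.75).
P(X ≤ 3) = C(12,0)·0.75^0·0.25^12 + C(12,1)·0.75^1·0.25^11 + C(12,2)·0.75^2·0.25^10 + C(12,3)·0.75^3·0.25^9.
= 0.000000 + 0.000002 + 0.000035 + 0.000354 = 0.00039.

P = 0.00039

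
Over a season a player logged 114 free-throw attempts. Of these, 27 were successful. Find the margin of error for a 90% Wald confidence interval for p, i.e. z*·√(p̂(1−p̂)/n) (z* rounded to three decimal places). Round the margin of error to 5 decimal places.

ME = 0.06550

With x = 27 successes in n = 114, p̂ = 0.23684.
Standard error of p̂: √(0.180748/114) = √0.001585508 = 0.039818.
The 90% critical value is z* = 1.645.
So ME = 0.06550.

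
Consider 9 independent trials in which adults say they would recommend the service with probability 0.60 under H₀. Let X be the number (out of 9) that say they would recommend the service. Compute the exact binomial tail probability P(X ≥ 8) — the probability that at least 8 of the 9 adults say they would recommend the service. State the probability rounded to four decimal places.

P = 0.0705

X is binomial with n = 9 and p = 0.60.
P(X ≥ 8) = C(9,8)·0.60^8·0.40^1 + C(9,9)·0.60^9·0.40^0.
= 0.060466 + 0.010078 = 0.0705.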